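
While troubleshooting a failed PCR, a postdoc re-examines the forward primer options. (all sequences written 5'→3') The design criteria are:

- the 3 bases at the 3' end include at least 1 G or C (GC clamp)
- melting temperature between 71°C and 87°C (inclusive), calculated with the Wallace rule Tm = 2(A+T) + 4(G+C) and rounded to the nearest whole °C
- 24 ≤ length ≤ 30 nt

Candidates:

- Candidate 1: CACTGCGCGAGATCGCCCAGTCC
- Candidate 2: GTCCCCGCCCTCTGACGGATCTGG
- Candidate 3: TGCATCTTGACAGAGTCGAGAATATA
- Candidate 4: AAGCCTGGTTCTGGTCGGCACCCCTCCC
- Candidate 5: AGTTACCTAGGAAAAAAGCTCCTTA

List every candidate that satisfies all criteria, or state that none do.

Candidate 1 (23 nt, A=4 T=3 G=6 C=10): 3' end TCC has 2 G/C ✓; Tm = 2·7 + 4·16 = 78°C ✓; length 23, outside 24–30 ✗ — fails.
Candidate 2 (24 nt, A=2 T=5 G=7 C=10): 3' end TGG has 2 G/C ✓; Tm = 2·7 + 4·17 = 82°C ✓; length 24 ✓ — passes.
Candidate 3 (26 nt, A=9 T=7 G=6 C=4): 3' end ATA has 0 G/C, need ≥1 ✗; Tm = 2·16 + 4·10 = 72°C ✓; length 26 ✓ — fails.
Candidate 4 (28 nt, A=3 T=6 G=7 C=12): 3' end CCC has 3 G/C ✓; Tm = 2·9 + 4·19 = 94°C, outside 71–87°C ✗; length 28 ✓ — fails.
Candidate 5 (25 nt, A=10 T=6 G=4 C=5): 3' end TTA has 0 G/C, need ≥1 ✗; Tm = 2·16 + 4·9 = 68°C, outside 71–87°C ✗; length 25 ✓ — fails.

Candidate 2 only.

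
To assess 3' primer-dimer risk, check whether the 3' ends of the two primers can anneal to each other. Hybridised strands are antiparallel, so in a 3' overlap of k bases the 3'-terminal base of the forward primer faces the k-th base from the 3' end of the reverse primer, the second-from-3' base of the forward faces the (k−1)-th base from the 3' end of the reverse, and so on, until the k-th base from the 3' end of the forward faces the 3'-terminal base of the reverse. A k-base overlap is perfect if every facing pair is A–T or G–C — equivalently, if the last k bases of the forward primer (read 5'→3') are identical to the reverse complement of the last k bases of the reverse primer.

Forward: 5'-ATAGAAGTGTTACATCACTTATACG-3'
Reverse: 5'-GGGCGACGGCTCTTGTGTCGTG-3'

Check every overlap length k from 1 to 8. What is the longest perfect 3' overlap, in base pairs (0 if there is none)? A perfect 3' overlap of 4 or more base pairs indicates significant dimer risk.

Last 8 bases (5'→3') — forward …CTTATACG, reverse …GTGTCGTG.
Reverse complement of the reverse primer's last 8 bases: CACGACAC; its first k bases are the reverse complement of the reverse primer's last k bases, so a perfect k-base overlap needs the forward primer's last k bases to equal them.
Comparing (forward last k vs required): k=1: G vs C ✗; k=2: CG vs CA ✗; k=3: ACG vs CAC ✗; k=4: TACG vs CACG ✗; k=5: ATACG vs CACGA ✗; k=6: TATACG vs CACGAC ✗; k=7: TTATACG vs CACGACA ✗; k=8: CTTATACG vs CACGACAC ✗.
No overlap length from 1 to 8 is perfect, so the longest perfect 3' overlap is 0.

Longest perfect overlap: 0 complementary base pairs; below the dimer-risk threshold (threshold 4).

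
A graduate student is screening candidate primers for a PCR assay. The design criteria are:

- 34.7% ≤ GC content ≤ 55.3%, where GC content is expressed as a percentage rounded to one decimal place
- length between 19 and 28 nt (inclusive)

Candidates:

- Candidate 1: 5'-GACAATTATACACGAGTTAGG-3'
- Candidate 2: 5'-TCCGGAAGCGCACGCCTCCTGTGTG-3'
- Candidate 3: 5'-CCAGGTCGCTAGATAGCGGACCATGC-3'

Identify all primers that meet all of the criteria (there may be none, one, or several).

Candidate 1 only.

Candidate 1 (21 nt, A=8 T=5 G=5 C=3): GC 8/21 = 38.1% ✓; length 21 ✓ — passes.
Candidate 2 (25 nt, A=3 T=5 G=8 C=9): GC 17/25 = 68.0%, outside 34.7–55.3% ✗; length 25 ✓ — fails.
Candidate 3 (26 nt, A=6 T=4 G=8 C=8): GC 16/26 = 61.5%, outside 34.7–55.3% ✗; length 26 ✓ — fails.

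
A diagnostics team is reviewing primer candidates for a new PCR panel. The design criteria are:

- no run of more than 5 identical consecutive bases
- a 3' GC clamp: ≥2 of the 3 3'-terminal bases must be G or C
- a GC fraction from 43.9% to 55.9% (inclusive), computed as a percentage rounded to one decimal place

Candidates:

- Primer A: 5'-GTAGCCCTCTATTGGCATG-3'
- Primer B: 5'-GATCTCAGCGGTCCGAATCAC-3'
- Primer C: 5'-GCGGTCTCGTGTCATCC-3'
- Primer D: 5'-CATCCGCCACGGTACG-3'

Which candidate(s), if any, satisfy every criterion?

Primer A (19 nt, A=3 T=6 G=5 C=5): longest run = 3 ✓; 3' end ATG has 1 G/C, need ≥2 ✗; GC 10/19 = 52.6% ✓ — fails.
Primer B (21 nt, A=5 T=4 G=5 C=7): longest run = 2 ✓; 3' end CAC has 2 G/C ✓; GC 12/21 = 57.1%, outside 43.9–55.9% ✗ — fails.
Primer C (17 nt, A=1 T=5 G=5 C=6): longest run = 2 ✓; 3' end TCC has 2 G/C ✓; GC 11/17 = 64.7%, outside 43.9–55.9% ✗ — fails.
Primer D (16 nt, A=3 T=2 G=4 C=7): longest run = 2 ✓; 3' end ACG has 2 G/C ✓; GC 11/16 = 68.8%, outside 43.9–55.9% ✗ — fails.

None of the candidates satisfy all criteria.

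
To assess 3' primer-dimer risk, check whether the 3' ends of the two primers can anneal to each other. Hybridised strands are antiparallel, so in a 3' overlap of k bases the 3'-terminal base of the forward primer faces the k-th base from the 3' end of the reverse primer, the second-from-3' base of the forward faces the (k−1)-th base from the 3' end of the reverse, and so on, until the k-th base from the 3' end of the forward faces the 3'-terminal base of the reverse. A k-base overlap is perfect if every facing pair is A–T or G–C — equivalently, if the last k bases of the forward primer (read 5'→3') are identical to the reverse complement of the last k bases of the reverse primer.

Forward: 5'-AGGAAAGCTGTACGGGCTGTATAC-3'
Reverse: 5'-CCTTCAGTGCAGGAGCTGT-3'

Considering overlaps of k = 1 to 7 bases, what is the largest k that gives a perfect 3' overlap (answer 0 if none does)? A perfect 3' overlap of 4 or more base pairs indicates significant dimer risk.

Longest perfect overlap: 2 complementary base pairs; below the dimer-risk threshold (threshold 4).

Last 7 bases (5'→3') — forward …TGTATAC, reverse …GAGCTGT.
Reverse complement of the reverse primer's last 7 bases: ACAGCTC; its first k bases are the reverse complement of the reverse primer's last k bases, so a perfect k-base overlap needs the forward primer's last k bases to equal them.
Comparing (forward last k vs required): k=1: C vs A ✗; k=2: AC vs AC ✓; k=3: TAC vs ACA ✗; k=4: ATAC vs ACAG ✗; k=5: TATAC vs ACAGC ✗; k=6: GTATAC vs ACAGCT ✗; k=7: TGTATAC vs ACAGCTC ✗.
Only k = 2 is perfect, so the longest perfect 3' overlap is 2.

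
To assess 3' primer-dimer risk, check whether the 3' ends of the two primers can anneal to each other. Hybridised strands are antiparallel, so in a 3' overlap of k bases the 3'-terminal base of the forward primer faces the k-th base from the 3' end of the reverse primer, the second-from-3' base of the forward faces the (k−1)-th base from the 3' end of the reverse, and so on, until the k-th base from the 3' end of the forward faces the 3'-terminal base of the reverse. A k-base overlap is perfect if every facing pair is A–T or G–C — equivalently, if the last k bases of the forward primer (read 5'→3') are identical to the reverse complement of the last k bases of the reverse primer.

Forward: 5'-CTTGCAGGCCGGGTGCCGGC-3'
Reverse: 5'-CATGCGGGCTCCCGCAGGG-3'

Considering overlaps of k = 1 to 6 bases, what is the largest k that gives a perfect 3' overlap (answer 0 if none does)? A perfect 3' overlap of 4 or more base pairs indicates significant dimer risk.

Longest perfect overlap: 1 complementary base pair; below the dimer-risk threshold (threshold 4).

Last 6 bases (5'→3') — forward …GCCGGC, reverse …GCAGGG.
Reverse complement of the reverse primer's last 6 bases: CCCTGC; its first k bases are the reverse complement of the reverse primer's last k bases, so a perfect k-base overlap needs the forward primer's last k bases to equal them.
Comparing (forward last k vs required): k=1: C vs C ✓; k=2: GC vs CC ✗; k=3: GGC vs CCC ✗; k=4: CGGC vs CCCT ✗; k=5: CCGGC vs CCCTG ✗; k=6: GCCGGC vs CCCTGC ✗.
Only k = 1 is perfect, so the longest perfect 3' overlap is 1.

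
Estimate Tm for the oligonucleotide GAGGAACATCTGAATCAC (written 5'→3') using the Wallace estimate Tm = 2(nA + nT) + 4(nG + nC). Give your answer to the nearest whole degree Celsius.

Base counts: A=7, T=3, G=4, C=4 (length 18).
Tm = 2·(7+3) + 4·(4+4) = 2·10 + 4·8 = 20 + 32 = 52°C.

52°C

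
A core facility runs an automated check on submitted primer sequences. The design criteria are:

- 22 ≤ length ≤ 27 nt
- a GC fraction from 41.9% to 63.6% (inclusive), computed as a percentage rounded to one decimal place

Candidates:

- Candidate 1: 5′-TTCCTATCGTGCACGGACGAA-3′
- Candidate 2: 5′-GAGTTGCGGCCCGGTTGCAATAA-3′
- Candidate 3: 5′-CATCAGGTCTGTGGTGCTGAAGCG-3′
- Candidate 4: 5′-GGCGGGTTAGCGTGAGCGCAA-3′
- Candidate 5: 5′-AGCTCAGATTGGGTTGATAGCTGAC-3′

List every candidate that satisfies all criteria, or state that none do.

Candidate 1 (21 nt, A=5 T=5 G=5 C=6): length 21, outside 22–27 ✗; GC 11/21 = 52.4% ✓ — fails.
Candidate 2 (23 nt, A=5 T=5 G=8 C=5): length 23 ✓; GC 13/23 = 56.5% ✓ — passes.
Candidate 3 (24 nt, A=4 T=6 G=9 C=5): length 24 ✓; GC 14/24 = 58.3% ✓ — passes.
Candidate 4 (21 nt, A=4 T=3 G=10 C=4): length 21, outside 22–27 ✗; GC 14/21 = 66.7%, outside 41.9–63.6% ✗ — fails.
Candidate 5 (25 nt, A=6 T=7 G=8 C=4): length 25 ✓; GC 12/25 = 48.0% ✓ — passes.

Candidate 2, Candidate 3 and Candidate 5.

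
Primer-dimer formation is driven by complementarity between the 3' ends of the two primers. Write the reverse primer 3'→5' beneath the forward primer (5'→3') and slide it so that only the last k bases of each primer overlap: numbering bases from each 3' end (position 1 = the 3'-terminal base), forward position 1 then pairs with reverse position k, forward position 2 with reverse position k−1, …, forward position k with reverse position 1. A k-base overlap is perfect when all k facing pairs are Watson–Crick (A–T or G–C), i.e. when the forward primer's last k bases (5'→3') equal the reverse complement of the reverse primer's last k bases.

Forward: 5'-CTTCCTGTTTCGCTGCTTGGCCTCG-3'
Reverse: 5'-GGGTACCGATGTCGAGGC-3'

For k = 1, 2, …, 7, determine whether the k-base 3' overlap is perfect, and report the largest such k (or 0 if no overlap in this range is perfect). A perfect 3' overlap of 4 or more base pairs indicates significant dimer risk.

Longest perfect overlap: 6 complementary base pairs; significant dimer risk (threshold 4).

Last 7 bases (5'→3') — forward …GGCCTCG, reverse …TCGAGGC.
Reverse complement of the reverse primer's last 7 bases: GCCTCGA; its first k bases are the reverse complement of the reverse primer's last k bases, so a perfect k-base overlap needs the forward primer's last k bases to equal them.
Comparing (forward last k vs required): k=1: G vs G ✓; k=2: CG vs GC ✗; k=3: TCG vs GCC ✗; k=4: CTCG vs GCCT ✗; k=5: CCTCG vs GCCTC ✗; k=6: GCCTCG vs GCCTCG ✓; k=7: GGCCTCG vs GCCTCGA ✗.
Perfect overlaps at k = 1, 6; the largest is 6.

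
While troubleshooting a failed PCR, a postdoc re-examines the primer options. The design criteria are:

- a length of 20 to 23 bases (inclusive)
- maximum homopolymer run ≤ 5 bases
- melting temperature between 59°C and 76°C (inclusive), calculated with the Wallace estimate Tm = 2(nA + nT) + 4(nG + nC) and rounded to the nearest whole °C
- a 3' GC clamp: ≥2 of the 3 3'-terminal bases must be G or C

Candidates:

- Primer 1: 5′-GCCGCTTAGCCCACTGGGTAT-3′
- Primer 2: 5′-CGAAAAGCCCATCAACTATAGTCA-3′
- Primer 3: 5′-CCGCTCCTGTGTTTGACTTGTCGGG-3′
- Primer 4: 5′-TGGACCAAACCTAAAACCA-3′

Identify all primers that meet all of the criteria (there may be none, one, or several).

Primer 1 (21 nt, A=3 T=5 G=6 C=7): length 21 ✓; longest run = 3 ✓; Tm = 2·8 + 4·13 = 68°C ✓; 3' end TAT has 0 G/C, need ≥2 ✗ — fails.
Primer 2 (24 nt, A=10 T=4 G=3 C=7): length 24, outside 20–23 ✗; longest run = 4 ✓; Tm = 2·14 + 4·10 = 68°C ✓; 3' end TCA has 1 G/C, need ≥2 ✗ — fails.
Primer 3 (25 nt, A=1 T=9 G=8 C=7): length 25, outside 20–23 ✗; longest run = 3 ✓; Tm = 2·10 + 4·15 = 80°C, outside 59–76°C ✗; 3' end GGG has 3 G/C ✓ — fails.
Primer 4 (19 nt, A=9 T=2 G=2 C=6): length 19, outside 20–23 ✗; longest run = 4 ✓; Tm = 2·11 + 4·8 = 54°C, outside 59–76°C ✗; 3' end CCA has 2 G/C ✓ — fails.

None of the candidates satisfy all criteria.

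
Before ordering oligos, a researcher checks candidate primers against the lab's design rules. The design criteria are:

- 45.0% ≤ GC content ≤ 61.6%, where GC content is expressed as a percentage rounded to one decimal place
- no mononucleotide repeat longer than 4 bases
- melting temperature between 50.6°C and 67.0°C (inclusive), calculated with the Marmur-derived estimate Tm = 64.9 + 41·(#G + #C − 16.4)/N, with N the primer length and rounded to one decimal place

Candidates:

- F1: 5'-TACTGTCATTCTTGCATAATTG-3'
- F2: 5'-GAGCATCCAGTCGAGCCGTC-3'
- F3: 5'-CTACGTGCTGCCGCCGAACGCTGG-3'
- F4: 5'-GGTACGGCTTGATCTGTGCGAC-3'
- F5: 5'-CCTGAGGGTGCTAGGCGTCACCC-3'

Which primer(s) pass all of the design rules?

F1 (22 nt, A=5 T=10 G=3 C=4): GC 7/22 = 31.8%, outside 45.0–61.6% ✗; longest run = 2 ✓; Tm = 64.9 + 41·(7 − 16.4)/22 = 47.4°C, outside 50.6–67.0°C ✗ — fails.
F2 (20 nt, A=4 T=3 G=6 C=7): GC 13/20 = 65.0%, outside 45.0–61.6% ✗; longest run = 2 ✓; Tm = 64.9 + 41·(13 − 16.4)/20 = 57.9°C ✓ — fails.
F3 (24 nt, A=3 T=4 G=8 C=9): GC 17/24 = 70.8%, outside 45.0–61.6% ✗; longest run = 2 ✓; Tm = 64.9 + 41·(17 − 16.4)/24 = 65.9°C ✓ — fails.
F4 (22 nt, A=3 T=6 G=8 C=5): GC 13/22 = 59.1% ✓; longest run = 2 ✓; Tm = 64.9 + 41·(13 − 16.4)/22 = 58.6°C ✓ — passes.
F5 (23 nt, A=3 T=4 G=8 C=8): GC 16/23 = 69.6%, outside 45.0–61.6% ✗; longest run = 3 ✓; Tm = 64.9 + 41·(16 − 16.4)/23 = 64.2°C ✓ — fails.

F4 only.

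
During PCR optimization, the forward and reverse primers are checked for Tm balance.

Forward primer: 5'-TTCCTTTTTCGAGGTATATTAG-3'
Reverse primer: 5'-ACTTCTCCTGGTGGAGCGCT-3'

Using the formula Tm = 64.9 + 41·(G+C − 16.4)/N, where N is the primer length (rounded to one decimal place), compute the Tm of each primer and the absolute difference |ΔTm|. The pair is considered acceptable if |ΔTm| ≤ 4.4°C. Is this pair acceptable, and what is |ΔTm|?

|ΔTm| = 8.5°C; the pair is not acceptable.

Forward: G+C = 7, N = 22 → Tm = 64.9 + 41·(7 − 16.4)/22 = 47.4°C.
Reverse: G+C = 12, N = 20 → Tm = 64.9 + 41·(12 − 16.4)/20 = 55.9°C.
|ΔTm| = |47.4 − 55.9| = 8.5°C, > 4.4°C.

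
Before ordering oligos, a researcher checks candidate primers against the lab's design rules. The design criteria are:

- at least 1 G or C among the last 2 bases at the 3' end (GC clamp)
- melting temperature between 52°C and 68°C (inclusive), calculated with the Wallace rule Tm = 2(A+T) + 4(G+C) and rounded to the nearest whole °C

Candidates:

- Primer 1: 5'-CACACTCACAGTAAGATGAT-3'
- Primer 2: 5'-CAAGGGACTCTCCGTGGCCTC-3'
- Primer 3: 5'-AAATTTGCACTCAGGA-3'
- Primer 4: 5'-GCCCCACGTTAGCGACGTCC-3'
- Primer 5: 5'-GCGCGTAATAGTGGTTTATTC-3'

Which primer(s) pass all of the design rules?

Primer 4 and Primer 5.

Primer 1 (20 nt, A=8 T=4 G=3 C=5): 3' end AT has 0 G/C, need ≥1 ✗; Tm = 2·12 + 4·8 = 56°C ✓ — fails.
Primer 2 (21 nt, A=3 T=4 G=6 C=8): 3' end TC has 1 G/C ✓; Tm = 2·7 + 4·14 = 70°C, outside 52–68°C ✗ — fails.
Primer 3 (16 nt, A=6 T=4 G=3 C=3): 3' end GA has 1 G/C ✓; Tm = 2·10 + 4·6 = 44°C, outside 52–68°C ✗ — fails.
Primer 4 (20 nt, A=3 T=3 G=5 C=9): 3' end CC has 2 G/C ✓; Tm = 2·6 + 4·14 = 68°C ✓ — passes.
Primer 5 (21 nt, A=4 T=8 G=6 C=3): 3' end TC has 1 G/C ✓; Tm = 2·12 + 4·9 = 60°C ✓ — passes.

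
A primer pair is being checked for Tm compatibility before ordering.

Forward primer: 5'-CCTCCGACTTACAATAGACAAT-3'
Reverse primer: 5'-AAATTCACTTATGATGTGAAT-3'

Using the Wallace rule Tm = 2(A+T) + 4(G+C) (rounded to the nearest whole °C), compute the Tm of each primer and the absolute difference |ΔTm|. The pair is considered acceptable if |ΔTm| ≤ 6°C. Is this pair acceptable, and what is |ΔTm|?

Forward: A=8 T=5 G=2 C=7 → Tm = 2·13 + 4·9 = 62°C.
Reverse: A=8 T=8 G=3 C=2 → Tm = 2·16 + 4·5 = 52°C.
|ΔTm| = |62 − 52| = 10°C, > 6°C.

|ΔTm| = 10°C; the pair is not acceptable.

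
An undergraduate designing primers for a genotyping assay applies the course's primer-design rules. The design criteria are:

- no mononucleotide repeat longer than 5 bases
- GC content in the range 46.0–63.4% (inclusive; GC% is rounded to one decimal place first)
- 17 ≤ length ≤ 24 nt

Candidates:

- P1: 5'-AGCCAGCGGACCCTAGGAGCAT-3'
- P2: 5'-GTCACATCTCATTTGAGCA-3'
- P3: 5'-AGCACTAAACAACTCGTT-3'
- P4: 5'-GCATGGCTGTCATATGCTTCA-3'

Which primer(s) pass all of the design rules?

P4 only.

P1 (22 nt, A=6 T=2 G=7 C=7): longest run = 3 ✓; GC 14/22 = 63.6%, outside 46.0–63.4% ✗; length 22 ✓ — fails.
P2 (19 nt, A=5 T=6 G=3 C=5): longest run = 3 ✓; GC 8/19 = 42.1%, outside 46.0–63.4% ✗; length 19 ✓ — fails.
P3 (18 nt, A=7 T=4 G=2 C=5): longest run = 3 ✓; GC 7/18 = 38.9%, outside 46.0–63.4% ✗; length 18 ✓ — fails.
P4 (21 nt, A=4 T=7 G=5 C=5): longest run = 2 ✓; GC 10/21 = 47.6% ✓; length 21 ✓ — passes.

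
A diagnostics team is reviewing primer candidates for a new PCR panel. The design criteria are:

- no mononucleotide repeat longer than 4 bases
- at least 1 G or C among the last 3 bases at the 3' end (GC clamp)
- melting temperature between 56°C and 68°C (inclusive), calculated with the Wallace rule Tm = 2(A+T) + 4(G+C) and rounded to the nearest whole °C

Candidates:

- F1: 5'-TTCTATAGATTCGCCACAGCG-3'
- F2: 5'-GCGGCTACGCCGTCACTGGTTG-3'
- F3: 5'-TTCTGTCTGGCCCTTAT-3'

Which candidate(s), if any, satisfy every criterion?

F1 only.

F1 (21 nt, A=5 T=6 G=4 C=6): longest run = 2 ✓; 3' end GCG has 3 G/C ✓; Tm = 2·11 + 4·10 = 62°C ✓ — passes.
F2 (22 nt, A=2 T=5 G=8 C=7): longest run = 2 ✓; 3' end TTG has 1 G/C ✓; Tm = 2·7 + 4·15 = 74°C, outside 56–68°C ✗ — fails.
F3 (17 nt, A=1 T=8 G=3 C=5): longest run = 3 ✓; 3' end TAT has 0 G/C, need ≥1 ✗; Tm = 2·9 + 4·8 = 50°C, outside 56–68°C ✗ — fails.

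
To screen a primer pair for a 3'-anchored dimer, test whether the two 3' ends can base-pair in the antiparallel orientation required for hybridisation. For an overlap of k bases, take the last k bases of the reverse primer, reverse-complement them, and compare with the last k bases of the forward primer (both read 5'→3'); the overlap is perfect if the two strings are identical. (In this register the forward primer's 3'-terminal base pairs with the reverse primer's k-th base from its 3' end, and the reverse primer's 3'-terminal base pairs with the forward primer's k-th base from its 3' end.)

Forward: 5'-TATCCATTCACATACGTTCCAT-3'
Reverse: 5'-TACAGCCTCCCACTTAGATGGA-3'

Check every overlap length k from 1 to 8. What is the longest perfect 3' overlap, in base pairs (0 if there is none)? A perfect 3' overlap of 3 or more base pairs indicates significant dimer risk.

Last 8 bases (5'→3') — forward …CGTTCCAT, reverse …TAGATGGA.
Reverse complement of the reverse primer's last 8 bases: TCCATCTA; its first k bases are the reverse complement of the reverse primer's last k bases, so a perfect k-base overlap needs the forward primer's last k bases to equal them.
Comparing (forward last k vs required): k=1: T vs T ✓; k=2: AT vs TC ✗; k=3: CAT vs TCC ✗; k=4: CCAT vs TCCA ✗; k=5: TCCAT vs TCCAT ✓; k=6: TTCCAT vs TCCATC ✗; k=7: GTTCCAT vs TCCATCT ✗; k=8: CGTTCCAT vs TCCATCTA ✗.
Perfect overlaps at k = 1, 5; the largest is 5.

Longest perfect overlap: 5 complementary base pairs; significant dimer risk (threshold 3).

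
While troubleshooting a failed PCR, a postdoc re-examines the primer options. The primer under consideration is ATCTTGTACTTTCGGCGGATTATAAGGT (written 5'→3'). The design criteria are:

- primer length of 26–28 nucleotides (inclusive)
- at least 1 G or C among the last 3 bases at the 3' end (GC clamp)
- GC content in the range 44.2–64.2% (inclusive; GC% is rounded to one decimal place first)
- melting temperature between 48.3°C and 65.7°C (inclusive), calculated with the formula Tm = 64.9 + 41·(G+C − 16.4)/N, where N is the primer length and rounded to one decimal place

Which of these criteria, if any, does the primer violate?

Base counts: A=6, T=11, G=7, C=4 (length 28).
length: length 28 ✓
GC clamp: 3' end GGT has 2 G/C ✓
GC content: GC 11/28 = 39.3%, outside 44.2–64.2% ✗
Tm: Tm = 64.9 + 41·(11 − 16.4)/28 = 57.0°C ✓

Fails: GC content.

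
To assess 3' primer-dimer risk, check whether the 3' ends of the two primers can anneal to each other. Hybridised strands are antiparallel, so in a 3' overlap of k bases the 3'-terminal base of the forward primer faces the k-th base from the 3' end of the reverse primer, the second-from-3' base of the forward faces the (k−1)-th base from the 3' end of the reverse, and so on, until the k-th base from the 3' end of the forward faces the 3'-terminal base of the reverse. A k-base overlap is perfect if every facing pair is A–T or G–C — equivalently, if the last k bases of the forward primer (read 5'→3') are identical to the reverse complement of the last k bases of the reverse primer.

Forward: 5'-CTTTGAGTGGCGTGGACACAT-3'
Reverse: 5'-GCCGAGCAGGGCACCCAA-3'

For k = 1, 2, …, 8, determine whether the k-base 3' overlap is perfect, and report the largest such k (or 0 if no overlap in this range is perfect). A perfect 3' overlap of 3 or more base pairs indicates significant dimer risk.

Longest perfect overlap: 1 complementary base pair; below the dimer-risk threshold (threshold 3).

Last 8 bases (5'→3') — forward …GGACACAT, reverse …GCACCCAA.
Reverse complement of the reverse primer's last 8 bases: TTGGGTGC; its first k bases are the reverse complement of the reverse primer's last k bases, so a perfect k-base overlap needs the forward primer's last k bases to equal them.
Comparing (forward last k vs required): k=1: T vs T ✓; k=2: AT vs TT ✗; k=3: CAT vs TTG ✗; k=4: ACAT vs TTGG ✗; k=5: CACAT vs TTGGG ✗; k=6: ACACAT vs TTGGGT ✗; k=7: GACACAT vs TTGGGTG ✗; k=8: GGACACAT vs TTGGGTGC ✗.
Only k = 1 is perfect, so the longest perfect 3' overlap is 1.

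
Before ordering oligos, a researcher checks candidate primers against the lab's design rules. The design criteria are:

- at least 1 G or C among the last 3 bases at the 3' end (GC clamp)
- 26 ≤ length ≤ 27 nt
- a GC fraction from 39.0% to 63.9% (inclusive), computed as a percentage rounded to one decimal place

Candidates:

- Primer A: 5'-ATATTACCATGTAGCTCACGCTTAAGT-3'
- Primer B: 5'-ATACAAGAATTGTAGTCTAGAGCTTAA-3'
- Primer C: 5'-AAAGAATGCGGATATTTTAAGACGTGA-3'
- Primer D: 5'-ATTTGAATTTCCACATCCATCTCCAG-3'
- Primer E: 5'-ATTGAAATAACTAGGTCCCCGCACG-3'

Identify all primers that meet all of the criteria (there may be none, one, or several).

Primer A (27 nt, A=8 T=9 G=4 C=6): 3' end AGT has 1 G/C ✓; length 27 ✓; GC 10/27 = 37.0%, outside 39.0–63.9% ✗ — fails.
Primer B (27 nt, A=11 T=8 G=5 C=3): 3' end TAA has 0 G/C, need ≥1 ✗; length 27 ✓; GC 8/27 = 29.6%, outside 39.0–63.9% ✗ — fails.
Primer C (27 nt, A=11 T=7 G=7 C=2): 3' end TGA has 1 G/C ✓; length 27 ✓; GC 9/27 = 33.3%, outside 39.0–63.9% ✗ — fails.
Primer D (26 nt, A=7 T=9 G=2 C=8): 3' end CAG has 2 G/C ✓; length 26 ✓; GC 10/26 = 38.5%, outside 39.0–63.9% ✗ — fails.
Primer E (25 nt, A=8 T=5 G=5 C=7): 3' end ACG has 2 G/C ✓; length 25, outside 26–27 ✗; GC 12/25 = 48.0% ✓ — fails.

None of the candidates satisfy all criteria.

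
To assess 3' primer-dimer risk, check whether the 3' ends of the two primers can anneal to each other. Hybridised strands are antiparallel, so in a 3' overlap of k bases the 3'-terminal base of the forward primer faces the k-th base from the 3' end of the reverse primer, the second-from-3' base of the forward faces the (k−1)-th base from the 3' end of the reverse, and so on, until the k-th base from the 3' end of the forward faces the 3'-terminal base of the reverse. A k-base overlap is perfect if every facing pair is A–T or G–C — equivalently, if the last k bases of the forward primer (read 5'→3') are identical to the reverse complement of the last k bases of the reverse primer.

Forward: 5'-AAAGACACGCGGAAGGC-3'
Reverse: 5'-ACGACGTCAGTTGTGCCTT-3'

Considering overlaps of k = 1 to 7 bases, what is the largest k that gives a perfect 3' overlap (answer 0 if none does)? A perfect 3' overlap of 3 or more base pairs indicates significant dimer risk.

Longest perfect overlap: 5 complementary base pairs; significant dimer risk (threshold 3).

Last 7 bases (5'→3') — forward …GGAAGGC, reverse …GTGCCTT.
Reverse complement of the reverse primer's last 7 bases: AAGGCAC; its first k bases are the reverse complement of the reverse primer's last k bases, so a perfect k-base overlap needs the forward primer's last k bases to equal them.
Comparing (forward last k vs required): k=1: C vs A ✗; k=2: GC vs AA ✗; k=3: GGC vs AAG ✗; k=4: AGGC vs AAGG ✗; k=5: AAGGC vs AAGGC ✓; k=6: GAAGGC vs AAGGCA ✗; k=7: GGAAGGC vs AAGGCAC ✗.
Only k = 5 is perfect, so the longest perfect 3' overlap is 5.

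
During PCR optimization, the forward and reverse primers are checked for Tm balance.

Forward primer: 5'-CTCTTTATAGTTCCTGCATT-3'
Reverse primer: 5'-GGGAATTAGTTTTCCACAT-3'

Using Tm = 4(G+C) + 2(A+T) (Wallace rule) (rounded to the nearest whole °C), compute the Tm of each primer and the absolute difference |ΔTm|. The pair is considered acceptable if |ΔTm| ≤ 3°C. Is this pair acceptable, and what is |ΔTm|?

Forward: A=3 T=10 G=2 C=5 → Tm = 2·13 + 4·7 = 54°C.
Reverse: A=5 T=7 G=4 C=3 → Tm = 2·12 + 4·7 = 52°C.
|ΔTm| = |54 − 52| = 2°C, ≤ 3°C.

|ΔTm| = 2°C; the pair is acceptable.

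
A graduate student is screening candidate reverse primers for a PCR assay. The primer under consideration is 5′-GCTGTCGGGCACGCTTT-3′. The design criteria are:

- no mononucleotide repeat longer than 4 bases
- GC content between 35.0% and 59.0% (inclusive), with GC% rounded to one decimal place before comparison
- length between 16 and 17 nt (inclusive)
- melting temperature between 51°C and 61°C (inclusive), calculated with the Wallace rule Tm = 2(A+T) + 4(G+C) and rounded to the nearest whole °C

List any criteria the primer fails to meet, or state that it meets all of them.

Fails: GC content.

Base counts: A=1, T=5, G=6, C=5 (length 17).
homopolymer run: longest run = 3 ✓
GC content: GC 11/17 = 64.7%, outside 35.0–59.0% ✗
length: length 17 ✓
Tm: Tm = 2·6 + 4·11 = 56°C ✓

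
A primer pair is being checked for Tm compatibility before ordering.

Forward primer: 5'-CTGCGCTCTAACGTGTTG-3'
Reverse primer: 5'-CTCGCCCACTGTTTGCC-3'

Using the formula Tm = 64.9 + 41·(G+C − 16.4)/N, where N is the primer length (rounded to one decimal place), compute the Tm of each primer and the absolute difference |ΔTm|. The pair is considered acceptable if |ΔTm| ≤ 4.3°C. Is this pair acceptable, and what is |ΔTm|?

|ΔTm| = 1.6°C; the pair is acceptable.

Forward: G+C = 10, N = 18 → Tm = 64.9 + 41·(10 − 16.4)/18 = 50.3°C.
Reverse: G+C = 11, N = 17 → Tm = 64.9 + 41·(11 − 16.4)/17 = 51.9°C.
|ΔTm| = |50.3 − 51.9| = 1.6°C, ≤ 4.3°C.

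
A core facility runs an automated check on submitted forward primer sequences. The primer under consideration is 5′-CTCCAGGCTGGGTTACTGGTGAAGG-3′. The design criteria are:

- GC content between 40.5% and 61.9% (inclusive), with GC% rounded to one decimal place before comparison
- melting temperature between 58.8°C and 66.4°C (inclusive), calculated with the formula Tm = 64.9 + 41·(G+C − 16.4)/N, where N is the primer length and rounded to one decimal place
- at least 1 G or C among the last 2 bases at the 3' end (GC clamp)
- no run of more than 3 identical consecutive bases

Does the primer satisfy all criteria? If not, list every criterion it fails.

Base counts: A=4, T=6, G=10, C=5 (length 25).
GC content: GC 15/25 = 60.0% ✓
Tm: Tm = 64.9 + 41·(15 − 16.4)/25 = 62.6°C ✓
GC clamp: 3' end GG has 2 G/C ✓
homopolymer run: longest run = 3 ✓

Meets all criteria.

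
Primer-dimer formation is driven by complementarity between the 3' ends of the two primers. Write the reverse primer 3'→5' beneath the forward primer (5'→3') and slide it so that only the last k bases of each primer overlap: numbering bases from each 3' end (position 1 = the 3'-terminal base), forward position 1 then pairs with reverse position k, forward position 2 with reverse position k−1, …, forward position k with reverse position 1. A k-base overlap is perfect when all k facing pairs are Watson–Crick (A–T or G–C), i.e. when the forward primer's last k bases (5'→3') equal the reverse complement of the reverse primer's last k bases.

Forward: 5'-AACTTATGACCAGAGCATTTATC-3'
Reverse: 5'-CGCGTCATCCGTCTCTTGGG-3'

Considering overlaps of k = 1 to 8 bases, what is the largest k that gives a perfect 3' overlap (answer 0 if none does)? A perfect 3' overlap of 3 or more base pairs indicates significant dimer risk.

Longest perfect overlap: 1 complementary base pair; below the dimer-risk threshold (threshold 3).

Last 8 bases (5'→3') — forward …CATTTATC, reverse …CTCTTGGG.
Reverse complement of the reverse primer's last 8 bases: CCCAAGAG; its first k bases are the reverse complement of the reverse primer's last k bases, so a perfect k-base overlap needs the forward primer's last k bases to equal them.
Comparing (forward last k vs required): k=1: C vs C ✓; k=2: TC vs CC ✗; k=3: ATC vs CCC ✗; k=4: TATC vs CCCA ✗; k=5: TTATC vs CCCAA ✗; k=6: TTTATC vs CCCAAG ✗; k=7: ATTTATC vs CCCAAGA ✗; k=8: CATTTATC vs CCCAAGAG ✗.
Only k = 1 is perfect, so the longest perfect 3' overlap is 1.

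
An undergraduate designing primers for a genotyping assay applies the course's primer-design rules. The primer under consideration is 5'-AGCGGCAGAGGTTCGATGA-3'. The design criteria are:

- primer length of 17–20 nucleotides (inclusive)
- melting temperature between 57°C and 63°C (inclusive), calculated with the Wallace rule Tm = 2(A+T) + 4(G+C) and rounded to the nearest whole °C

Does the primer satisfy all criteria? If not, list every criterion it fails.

Meets all criteria.

Base counts: A=5, T=3, G=8, C=3 (length 19).
length: length 19 ✓
Tm: Tm = 2·8 + 4·11 = 60°C ✓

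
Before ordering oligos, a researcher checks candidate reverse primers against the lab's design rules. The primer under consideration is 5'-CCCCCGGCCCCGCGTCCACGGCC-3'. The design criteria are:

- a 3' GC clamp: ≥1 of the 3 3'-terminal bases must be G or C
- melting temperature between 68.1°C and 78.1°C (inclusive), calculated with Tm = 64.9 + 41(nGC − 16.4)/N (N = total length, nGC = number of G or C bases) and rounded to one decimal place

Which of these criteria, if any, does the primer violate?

Base counts: A=1, T=1, G=6, C=15 (length 23).
GC clamp: 3' end GCC has 3 G/C ✓
Tm: Tm = 64.9 + 41·(21 − 16.4)/23 = 73.1°C ✓

Meets all criteria.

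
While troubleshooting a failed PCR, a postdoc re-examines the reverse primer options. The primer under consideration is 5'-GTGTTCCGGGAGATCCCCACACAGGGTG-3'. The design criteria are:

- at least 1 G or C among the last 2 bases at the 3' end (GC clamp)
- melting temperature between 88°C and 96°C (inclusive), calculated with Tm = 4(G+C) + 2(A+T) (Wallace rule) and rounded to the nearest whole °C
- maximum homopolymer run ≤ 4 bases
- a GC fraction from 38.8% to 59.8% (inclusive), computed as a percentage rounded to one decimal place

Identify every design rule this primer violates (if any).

Base counts: A=5, T=5, G=10, C=8 (length 28).
GC clamp: 3' end TG has 1 G/C ✓
Tm: Tm = 2·10 + 4·18 = 92°C ✓
homopolymer run: longest run = 4 ✓
GC content: GC 18/28 = 64.3%, outside 38.8–59.8% ✗

Fails: GC content.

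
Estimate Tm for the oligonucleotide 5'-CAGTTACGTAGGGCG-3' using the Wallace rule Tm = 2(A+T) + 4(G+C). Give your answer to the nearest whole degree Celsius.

48°C

Base counts: A=3, T=3, G=6, C=3 (length 15).
Tm = 2·(3+3) + 4·(6+3) = 2·6 + 4·9 = 12 + 36 = 48°C.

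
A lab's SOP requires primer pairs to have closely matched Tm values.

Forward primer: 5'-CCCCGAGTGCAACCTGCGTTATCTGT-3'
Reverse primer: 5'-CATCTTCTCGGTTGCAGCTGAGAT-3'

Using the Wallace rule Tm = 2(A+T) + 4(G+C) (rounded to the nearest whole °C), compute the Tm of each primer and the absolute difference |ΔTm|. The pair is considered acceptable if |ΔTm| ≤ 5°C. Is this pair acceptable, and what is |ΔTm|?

|ΔTm| = 10°C; the pair is not acceptable.

Forward: A=4 T=7 G=6 C=9 → Tm = 2·11 + 4·15 = 82°C.
Reverse: A=4 T=8 G=6 C=6 → Tm = 2·12 + 4·12 = 72°C.
|ΔTm| = |82 − 72| = 10°C, > 5°C.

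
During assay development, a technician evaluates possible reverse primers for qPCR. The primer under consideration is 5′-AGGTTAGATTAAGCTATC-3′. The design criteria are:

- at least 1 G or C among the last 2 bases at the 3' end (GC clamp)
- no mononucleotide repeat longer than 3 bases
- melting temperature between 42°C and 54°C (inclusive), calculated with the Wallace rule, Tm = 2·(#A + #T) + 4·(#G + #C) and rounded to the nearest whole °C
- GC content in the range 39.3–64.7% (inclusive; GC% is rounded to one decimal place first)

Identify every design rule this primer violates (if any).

Base counts: A=6, T=6, G=4, C=2 (length 18).
GC clamp: 3' end TC has 1 G/C ✓
homopolymer run: longest run = 2 ✓
Tm: Tm = 2·12 + 4·6 = 48°C ✓
GC content: GC 6/18 = 33.3%, outside 39.3–64.7% ✗

Fails: GC content.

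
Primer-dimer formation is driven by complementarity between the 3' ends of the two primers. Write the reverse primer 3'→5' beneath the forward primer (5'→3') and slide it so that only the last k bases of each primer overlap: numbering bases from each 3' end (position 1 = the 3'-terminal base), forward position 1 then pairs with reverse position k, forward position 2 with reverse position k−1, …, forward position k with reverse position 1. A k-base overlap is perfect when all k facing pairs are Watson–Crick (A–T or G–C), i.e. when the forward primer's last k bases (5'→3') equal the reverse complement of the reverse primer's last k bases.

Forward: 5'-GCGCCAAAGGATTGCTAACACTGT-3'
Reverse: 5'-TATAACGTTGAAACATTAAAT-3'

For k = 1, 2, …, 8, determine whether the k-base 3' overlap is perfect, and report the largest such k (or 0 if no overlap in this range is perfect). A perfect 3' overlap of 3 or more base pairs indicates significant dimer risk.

Longest perfect overlap: 0 complementary base pairs; below the dimer-risk threshold (threshold 3).

Last 8 bases (5'→3') — forward …AACACTGT, reverse …CATTAAAT.
Reverse complement of the reverse primer's last 8 bases: ATTTAATG; its first k bases are the reverse complement of the reverse primer's last k bases, so a perfect k-base overlap needs the forward primer's last k bases to equal them.
Comparing (forward last k vs required): k=1: T vs A ✗; k=2: GT vs AT ✗; k=3: TGT vs ATT ✗; k=4: CTGT vs ATTT ✗; k=5: ACTGT vs ATTTA ✗; k=6: CACTGT vs ATTTAA ✗; k=7: ACACTGT vs ATTTAAT ✗; k=8: AACACTGT vs ATTTAATG ✗.
No overlap length from 1 to 8 is perfect, so the longest perfect 3' overlap is 0.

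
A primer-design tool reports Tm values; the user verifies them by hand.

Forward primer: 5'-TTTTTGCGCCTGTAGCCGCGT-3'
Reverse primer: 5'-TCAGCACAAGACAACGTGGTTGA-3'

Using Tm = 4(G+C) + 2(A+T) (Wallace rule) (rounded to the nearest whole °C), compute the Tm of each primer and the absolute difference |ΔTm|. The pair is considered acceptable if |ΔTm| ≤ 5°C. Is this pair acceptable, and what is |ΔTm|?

|ΔTm| = 2°C; the pair is acceptable.

Forward: A=1 T=8 G=6 C=6 → Tm = 2·9 + 4·12 = 66°C.
Reverse: A=8 T=4 G=6 C=5 → Tm = 2·12 + 4·11 = 68°C.
|ΔTm| = |66 − 68| = 2°C, ≤ 5°C.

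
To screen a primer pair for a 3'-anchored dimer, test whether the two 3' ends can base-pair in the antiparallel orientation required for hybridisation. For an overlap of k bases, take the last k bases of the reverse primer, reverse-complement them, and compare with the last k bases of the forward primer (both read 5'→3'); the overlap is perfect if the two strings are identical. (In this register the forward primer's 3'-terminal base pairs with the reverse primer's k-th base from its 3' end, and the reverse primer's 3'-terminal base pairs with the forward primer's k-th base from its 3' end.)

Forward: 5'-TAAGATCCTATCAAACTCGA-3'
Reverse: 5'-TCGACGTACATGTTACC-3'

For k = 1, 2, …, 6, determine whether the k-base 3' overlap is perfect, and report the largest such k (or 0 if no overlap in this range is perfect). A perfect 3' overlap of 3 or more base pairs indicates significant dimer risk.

Longest perfect overlap: 0 complementary base pairs; below the dimer-risk threshold (threshold 3).

Last 6 bases (5'→3') — forward …ACTCGA, reverse …GTTACC.
Reverse complement of the reverse primer's last 6 bases: GGTAAC; its first k bases are the reverse complement of the reverse primer's last k bases, so a perfect k-base overlap needs the forward primer's last k bases to equal them.
Comparing (forward last k vs required): k=1: A vs G ✗; k=2: GA vs GG ✗; k=3: CGA vs GGT ✗; k=4: TCGA vs GGTA ✗; k=5: CTCGA vs GGTAA ✗; k=6: ACTCGA vs GGTAAC ✗.
No overlap length from 1 to 6 is perfect, so the longest perfect 3' overlap is 0.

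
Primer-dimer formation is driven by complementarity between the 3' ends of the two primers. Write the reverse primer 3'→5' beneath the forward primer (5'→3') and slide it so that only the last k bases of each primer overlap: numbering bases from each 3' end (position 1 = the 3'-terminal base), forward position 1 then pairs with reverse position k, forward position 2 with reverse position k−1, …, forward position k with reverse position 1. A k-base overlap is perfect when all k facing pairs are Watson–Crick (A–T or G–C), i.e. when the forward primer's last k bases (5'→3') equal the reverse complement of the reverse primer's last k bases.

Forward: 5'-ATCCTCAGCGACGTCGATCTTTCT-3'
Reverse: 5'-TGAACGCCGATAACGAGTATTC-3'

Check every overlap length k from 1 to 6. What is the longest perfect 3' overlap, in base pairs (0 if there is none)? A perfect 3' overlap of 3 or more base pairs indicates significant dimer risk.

Last 6 bases (5'→3') — forward …CTTTCT, reverse …GTATTC.
Reverse complement of the reverse primer's last 6 bases: GAATAC; its first k bases are the reverse complement of the reverse primer's last k bases, so a perfect k-base overlap needs the forward primer's last k bases to equal them.
Comparing (forward last k vs required): k=1: T vs G ✗; k=2: CT vs GA ✗; k=3: TCT vs GAA ✗; k=4: TTCT vs GAAT ✗; k=5: TTTCT vs GAATA ✗; k=6: CTTTCT vs GAATAC ✗.
No overlap length from 1 to 6 is perfect, so the longest perfect 3' overlap is 0.

Longest perfect overlap: 0 complementary base pairs; below the dimer-risk threshold (threshold 3).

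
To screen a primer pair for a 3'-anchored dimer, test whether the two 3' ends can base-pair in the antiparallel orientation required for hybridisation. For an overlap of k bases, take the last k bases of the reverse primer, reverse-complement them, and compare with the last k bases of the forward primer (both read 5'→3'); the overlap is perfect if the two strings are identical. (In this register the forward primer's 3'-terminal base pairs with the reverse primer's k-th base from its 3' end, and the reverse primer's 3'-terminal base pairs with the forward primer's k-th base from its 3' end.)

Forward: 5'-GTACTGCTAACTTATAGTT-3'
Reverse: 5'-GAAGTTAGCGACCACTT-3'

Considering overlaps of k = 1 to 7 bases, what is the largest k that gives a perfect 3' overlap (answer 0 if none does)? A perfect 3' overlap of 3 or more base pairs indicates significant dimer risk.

Last 7 bases (5'→3') — forward …TATAGTT, reverse …ACCACTT.
Reverse complement of the reverse primer's last 7 bases: AAGTGGT; its first k bases are the reverse complement of the reverse primer's last k bases, so a perfect k-base overlap needs the forward primer's last k bases to equal them.
Comparing (forward last k vs required): k=1: T vs A ✗; k=2: TT vs AA ✗; k=3: GTT vs AAG ✗; k=4: AGTT vs AAGT ✗; k=5: TAGTT vs AAGTG ✗; k=6: ATAGTT vs AAGTGG ✗; k=7: TATAGTT vs AAGTGGT ✗.
No overlap length from 1 to 7 is perfect, so the longest perfect 3' overlap is 0.

Longest perfect overlap: 0 complementary base pairs; below the dimer-risk threshold (threshold 3).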